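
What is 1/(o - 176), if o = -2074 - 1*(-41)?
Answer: -1/2209 ≈ -0.00045269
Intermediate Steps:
o = -2033 (o = -2074 + 41 = -2033)
1/(o - 176) = 1/(-2033 - 176) = 1/(-2209) = -1/2209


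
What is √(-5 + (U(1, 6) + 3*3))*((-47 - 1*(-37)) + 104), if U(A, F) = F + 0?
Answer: 94*√10 ≈ 297.25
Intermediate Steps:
U(A, F) = F
√(-5 + (U(1, 6) + 3*3))*((-47 - 1*(-37)) + 104) = √(-5 + (6 + 3*3))*((-47 - 1*(-37)) + 104) = √(-5 + (6 + 9))*((-47 + 37) + 104) = √(-5 + 15)*(-10 + 104) = √10*94 = 94*√10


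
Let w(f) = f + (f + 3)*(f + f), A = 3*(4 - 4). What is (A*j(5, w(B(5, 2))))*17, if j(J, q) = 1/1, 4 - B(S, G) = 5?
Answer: 0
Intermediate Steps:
A = 0 (A = 3*0 = 0)
B(S, G) = -1 (B(S, G) = 4 - 1*5 = 4 - 5 = -1)
w(f) = f + 2*f*(3 + f) (w(f) = f + (3 + f)*(2*f) = f + 2*f*(3 + f))
j(J, q) = 1
(A*j(5, w(B(5, 2))))*17 = (0*1)*17 = 0*17 = 0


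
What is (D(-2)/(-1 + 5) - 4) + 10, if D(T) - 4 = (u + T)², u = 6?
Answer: 11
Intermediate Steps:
D(T) = 4 + (6 + T)²
(D(-2)/(-1 + 5) - 4) + 10 = ((4 + (6 - 2)²)/(-1 + 5) - 4) + 10 = ((4 + 4²)/4 - 4) + 10 = ((4 + 16)*(¼) - 4) + 10 = (20*(¼) - 4) + 10 = (5 - 4) + 10 = 1 + 10 = 11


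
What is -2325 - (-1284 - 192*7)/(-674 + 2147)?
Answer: -1140699/491 ≈ -2323.2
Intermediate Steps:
-2325 - (-1284 - 192*7)/(-674 + 2147) = -2325 - (-1284 - 1344)/1473 = -2325 - (-2628)/1473 = -2325 - 1*(-876/491) = -2325 + 876/491 = -1140699/491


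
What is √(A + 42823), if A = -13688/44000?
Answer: 3*√1439318155/550 ≈ 206.94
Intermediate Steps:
A = -1711/5500 (A = -13688*1/44000 = -1711/5500 ≈ -0.31109)
√(A + 42823) = √(-1711/5500 + 42823) = √(235524789/5500) = 3*√1439318155/550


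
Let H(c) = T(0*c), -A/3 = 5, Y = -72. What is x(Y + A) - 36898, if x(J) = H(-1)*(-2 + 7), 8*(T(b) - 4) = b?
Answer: -36878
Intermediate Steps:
T(b) = 4 + b/8
A = -15 (A = -3*5 = -15)
H(c) = 4 (H(c) = 4 + (0*c)/8 = 4 + (⅛)*0 = 4 + 0 = 4)
x(J) = 20 (x(J) = 4*(-2 + 7) = 4*5 = 20)
x(Y + A) - 36898 = 20 - 36898 = -36878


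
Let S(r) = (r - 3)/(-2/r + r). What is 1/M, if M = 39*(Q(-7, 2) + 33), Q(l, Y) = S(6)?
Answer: 17/22230 ≈ 0.00076473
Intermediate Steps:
S(r) = (-3 + r)/(r - 2/r)
Q(l, Y) = 9/17 (Q(l, Y) = 6*(-3 + 6)/(-2 + 6²) = 6*3/(-2 + 36) = 6*3/34 = 6*(1/34)*3 = 9/17)
M = 22230/17 (M = 39*(9/17 + 33) = 39*(570/17) = 22230/17 ≈ 1307.6)
1/M = 1/(22230/17) = 17/22230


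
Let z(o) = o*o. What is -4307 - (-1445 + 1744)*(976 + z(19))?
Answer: -404070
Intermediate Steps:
z(o) = o**2
-4307 - (-1445 + 1744)*(976 + z(19)) = -4307 - (-1445 + 1744)*(976 + 19**2) = -4307 - 299*(976 + 361) = -4307 - 299*1337 = -4307 - 1*399763 = -4307 - 399763 = -404070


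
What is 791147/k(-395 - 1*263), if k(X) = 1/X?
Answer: -520574726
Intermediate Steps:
791147/k(-395 - 1*263) = 791147/(1/(-395 - 1*263)) = 791147/(1/(-395 - 263)) = 791147/(1/(-658)) = 791147/(-1/658) = 791147*(-658) = -520574726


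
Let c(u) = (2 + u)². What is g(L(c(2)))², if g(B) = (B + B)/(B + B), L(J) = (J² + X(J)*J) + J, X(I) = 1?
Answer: 1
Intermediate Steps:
L(J) = J² + 2*J (L(J) = (J² + 1*J) + J = (J² + J) + J = (J + J²) + J = J² + 2*J)
g(B) = 1 (g(B) = (2*B)/((2*B)) = (2*B)*(1/(2*B)) = 1)
g(L(c(2)))² = 1² = 1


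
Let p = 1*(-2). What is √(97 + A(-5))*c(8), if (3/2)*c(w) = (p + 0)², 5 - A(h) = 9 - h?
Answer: 16*√22/3 ≈ 25.016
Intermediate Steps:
p = -2
A(h) = -4 + h (A(h) = 5 - (9 - h) = 5 + (-9 + h) = -4 + h)
c(w) = 8/3 (c(w) = 2*(-2 + 0)²/3 = (⅔)*(-2)² = (⅔)*4 = 8/3)
√(97 + A(-5))*c(8) = √(97 + (-4 - 5))*(8/3) = √(97 - 9)*(8/3) = √88*(8/3) = (2*√22)*(8/3) = 16*√22/3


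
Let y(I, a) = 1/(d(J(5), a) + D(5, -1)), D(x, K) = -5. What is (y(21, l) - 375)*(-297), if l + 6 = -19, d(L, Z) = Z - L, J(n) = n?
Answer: 3898422/35 ≈ 1.1138e+5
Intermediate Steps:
l = -25 (l = -6 - 19 = -25)
y(I, a) = 1/(-10 + a) (y(I, a) = 1/((a - 1*5) - 5) = 1/((a - 5) - 5) = 1/((-5 + a) - 5) = 1/(-10 + a))
(y(21, l) - 375)*(-297) = (1/(-10 - 25) - 375)*(-297) = (1/(-35) - 375)*(-297) = (-1/35 - 375)*(-297) = -13126/35*(-297) = 3898422/35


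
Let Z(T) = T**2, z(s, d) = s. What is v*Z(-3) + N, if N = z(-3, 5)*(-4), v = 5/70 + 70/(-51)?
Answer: 69/238 ≈ 0.28992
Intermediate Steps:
v = -929/714 (v = 5*(1/70) + 70*(-1/51) = 1/14 - 70/51 = -929/714 ≈ -1.3011)
N = 12 (N = -3*(-4) = 12)
v*Z(-3) + N = -929/714*(-3)**2 + 12 = -929/714*9 + 12 = -2787/238 + 12 = 69/238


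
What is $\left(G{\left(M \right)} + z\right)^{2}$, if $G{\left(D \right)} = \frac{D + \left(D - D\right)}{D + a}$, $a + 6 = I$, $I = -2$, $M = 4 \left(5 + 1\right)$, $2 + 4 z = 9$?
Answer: $\frac{169}{16} \approx 10.563$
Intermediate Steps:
$z = \frac{7}{4}$ ($z = - \frac{1}{2} + \frac{1}{4} \cdot 9 = - \frac{1}{2} + \frac{9}{4} = \frac{7}{4} \approx 1.75$)
$M = 24$ ($M = 4 \cdot 6 = 24$)
$a = -8$ ($a = -6 - 2 = -8$)
$G{\left(D \right)} = \frac{D}{-8 + D}$ ($G{\left(D \right)} = \frac{D + \left(D - D\right)}{D - 8} = \frac{D + 0}{-8 + D} = \frac{D}{-8 + D}$)
$\left(G{\left(M \right)} + z\right)^{2} = \left(\frac{24}{-8 + 24} + \frac{7}{4}\right)^{2} = \left(\frac{24}{16} + \frac{7}{4}\right)^{2} = \left(24 \cdot \frac{1}{16} + \frac{7}{4}\right)^{2} = \left(\frac{3}{2} + \frac{7}{4}\right)^{2} = \left(\frac{13}{4}\right)^{2} = \frac{169}{16}$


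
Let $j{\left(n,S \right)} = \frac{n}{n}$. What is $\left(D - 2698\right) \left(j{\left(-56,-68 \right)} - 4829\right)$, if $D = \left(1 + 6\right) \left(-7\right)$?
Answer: $13262516$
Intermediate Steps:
$D = -49$ ($D = 7 \left(-7\right) = -49$)
$j{\left(n,S \right)} = 1$
$\left(D - 2698\right) \left(j{\left(-56,-68 \right)} - 4829\right) = \left(-49 - 2698\right) \left(1 - 4829\right) = \left(-49 - 2698\right) \left(-4828\right) = \left(-2747\right) \left(-4828\right) = 13262516$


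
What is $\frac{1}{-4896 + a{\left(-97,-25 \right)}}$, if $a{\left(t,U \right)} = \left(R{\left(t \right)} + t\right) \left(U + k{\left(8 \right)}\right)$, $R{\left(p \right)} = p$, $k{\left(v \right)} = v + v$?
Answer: $- \frac{1}{3150} \approx -0.00031746$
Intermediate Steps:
$k{\left(v \right)} = 2 v$
$a{\left(t,U \right)} = 2 t \left(16 + U\right)$ ($a{\left(t,U \right)} = \left(t + t\right) \left(U + 2 \cdot 8\right) = 2 t \left(U + 16\right) = 2 t \left(16 + U\right)$)
$\frac{1}{-4896 + a{\left(-97,-25 \right)}} = \frac{1}{-4896 + 2 \left(-97\right) \left(16 - 25\right)} = \frac{1}{-4896 + 2 \left(-97\right) \left(-9\right)} = \frac{1}{-4896 + 1746} = \frac{1}{-3150} = - \frac{1}{3150}$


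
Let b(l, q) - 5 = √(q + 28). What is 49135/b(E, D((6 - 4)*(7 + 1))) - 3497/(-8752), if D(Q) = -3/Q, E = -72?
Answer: -6880440847/78768 + 39308*√445/9 ≈ 4783.0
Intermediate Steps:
b(l, q) = 5 + √(28 + q) (b(l, q) = 5 + √(q + 28) = 5 + √(28 + q))
49135/b(E, D((6 - 4)*(7 + 1))) - 3497/(-8752) = 49135/(5 + √(28 - 3*1/((6 - 4)*(7 + 1)))) - 3497/(-8752) = 49135/(5 + √(28 - 3/(2*8))) - 3497*(-1/8752) = 49135/(5 + √(28 - 3/16)) + 3497/8752 = 49135/(5 + √(445/16)) + 3497/8752 = 49135/(5 + √445/4) + 3497/8752 = 3497/8752 + 49135/(5 + √445/4)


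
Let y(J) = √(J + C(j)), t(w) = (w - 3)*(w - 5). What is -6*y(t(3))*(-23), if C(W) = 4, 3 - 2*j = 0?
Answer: 276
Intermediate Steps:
j = 3/2 (j = 3/2 - ½*0 = 3/2 + 0 = 3/2 ≈ 1.5000)
t(w) = (-5 + w)*(-3 + w) (t(w) = (-3 + w)*(-5 + w) = (-5 + w)*(-3 + w))
y(J) = √(4 + J) (y(J) = √(J + 4) = √(4 + J))
-6*y(t(3))*(-23) = -6*√(4 + (15 + 3² - 8*3))*(-23) = -6*√(4 + (15 + 9 - 24))*(-23) = -6*√(4 + 0)*(-23) = -6*√4*(-23) = -6*2*(-23) = -12*(-23) = 276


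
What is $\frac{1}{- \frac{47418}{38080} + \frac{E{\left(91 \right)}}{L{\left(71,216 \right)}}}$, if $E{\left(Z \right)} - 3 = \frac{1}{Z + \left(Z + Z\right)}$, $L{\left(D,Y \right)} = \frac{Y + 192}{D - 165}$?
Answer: $- \frac{2227680}{4315553} \approx -0.5162$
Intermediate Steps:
$L{\left(D,Y \right)} = \frac{192 + Y}{-165 + D}$
$E{\left(Z \right)} = 3 + \frac{1}{3 Z}$ ($E{\left(Z \right)} = 3 + \frac{1}{Z + \left(Z + Z\right)} = 3 + \frac{1}{Z + 2 Z} = 3 + \frac{1}{3 Z}$)
$\frac{1}{- \frac{47418}{38080} + \frac{E{\left(91 \right)}}{L{\left(71,216 \right)}}} = \frac{1}{- \frac{47418}{38080} + \frac{3 + \frac{1}{3 \cdot 91}}{\frac{1}{-165 + 71} \left(192 + 216\right)}} = \frac{1}{\left(-47418\right) \frac{1}{38080} + \frac{3 + \frac{1}{3} \cdot \frac{1}{91}}{\frac{1}{-94} \cdot 408}} = \frac{1}{- \frac{3387}{2720} + \frac{3 + \frac{1}{273}}{\left(- \frac{1}{94}\right) 408}} = \frac{1}{- \frac{3387}{2720} + \frac{820}{273 \left(- \frac{204}{47}\right)}} = \frac{1}{- \frac{3387}{2720} + \frac{820}{273} \left(- \frac{47}{204}\right)} = \frac{1}{- \frac{3387}{2720} - \frac{9635}{13923}} = \frac{1}{- \frac{4315553}{2227680}} = - \frac{2227680}{4315553}$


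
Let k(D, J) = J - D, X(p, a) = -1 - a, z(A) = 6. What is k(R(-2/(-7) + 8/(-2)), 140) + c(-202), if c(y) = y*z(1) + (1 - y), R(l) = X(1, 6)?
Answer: -862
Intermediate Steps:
R(l) = -7 (R(l) = -1 - 1*6 = -1 - 6 = -7)
c(y) = 1 + 5*y (c(y) = y*6 + (1 - y) = 6*y + (1 - y) = 1 + 5*y)
k(R(-2/(-7) + 8/(-2)), 140) + c(-202) = (140 - 1*(-7)) + (1 + 5*(-202)) = (140 + 7) + (1 - 1010) = 147 - 1009 = -862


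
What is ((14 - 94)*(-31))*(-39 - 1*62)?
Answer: -250480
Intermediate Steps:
((14 - 94)*(-31))*(-39 - 1*62) = (-80*(-31))*(-39 - 62) = 2480*(-101) = -250480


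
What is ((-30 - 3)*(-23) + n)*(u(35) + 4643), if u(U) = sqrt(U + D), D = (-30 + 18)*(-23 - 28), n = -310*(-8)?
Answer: 15038677 + 3239*sqrt(647) ≈ 1.5121e+7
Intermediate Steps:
n = 2480
D = 612 (D = -12*(-51) = 612)
u(U) = sqrt(612 + U) (u(U) = sqrt(U + 612) = sqrt(612 + U))
((-30 - 3)*(-23) + n)*(u(35) + 4643) = ((-30 - 3)*(-23) + 2480)*(sqrt(612 + 35) + 4643) = (-33*(-23) + 2480)*(sqrt(647) + 4643) = (759 + 2480)*(4643 + sqrt(647)) = 3239*(4643 + sqrt(647)) = 15038677 + 3239*sqrt(647)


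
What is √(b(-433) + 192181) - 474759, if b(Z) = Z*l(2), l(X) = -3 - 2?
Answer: -474759 + 3*√21594 ≈ -4.7432e+5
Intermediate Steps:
l(X) = -5
b(Z) = -5*Z (b(Z) = Z*(-5) = -5*Z)
√(b(-433) + 192181) - 474759 = √(-5*(-433) + 192181) - 474759 = √(2165 + 192181) - 474759 = √194346 - 474759 = 3*√21594 - 474759 = -474759 + 3*√21594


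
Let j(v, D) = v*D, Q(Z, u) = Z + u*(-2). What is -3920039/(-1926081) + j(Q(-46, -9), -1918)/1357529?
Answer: 5425004877655/2614710813849 ≈ 2.0748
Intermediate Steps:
Q(Z, u) = Z - 2*u
j(v, D) = D*v
-3920039/(-1926081) + j(Q(-46, -9), -1918)/1357529 = -3920039/(-1926081) - 1918*(-46 - 2*(-9))/1357529 = -3920039*(-1/1926081) - 1918*(-46 + 18)*(1/1357529) = 3920039/1926081 - 1918*(-28)*(1/1357529) = 3920039/1926081 + 53704*(1/1357529) = 3920039/1926081 + 53704/1357529 = 5425004877655/2614710813849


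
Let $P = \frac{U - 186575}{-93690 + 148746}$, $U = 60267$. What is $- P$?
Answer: $\frac{31577}{13764} \approx 2.2942$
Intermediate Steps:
$P = - \frac{31577}{13764}$ ($P = \frac{60267 - 186575}{-93690 + 148746} = - \frac{126308}{55056} = \left(-126308\right) \frac{1}{55056} = - \frac{31577}{13764} \approx -2.2942$)
$- P = \left(-1\right) \left(- \frac{31577}{13764}\right) = \frac{31577}{13764}$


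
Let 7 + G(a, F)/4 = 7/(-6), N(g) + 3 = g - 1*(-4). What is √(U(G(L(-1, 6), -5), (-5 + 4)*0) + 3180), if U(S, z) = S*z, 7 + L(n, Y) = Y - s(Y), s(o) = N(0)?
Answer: 2*√795 ≈ 56.391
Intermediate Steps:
N(g) = 1 + g (N(g) = -3 + (g - 1*(-4)) = -3 + (g + 4) = -3 + (4 + g) = 1 + g)
s(o) = 1 (s(o) = 1 + 0 = 1)
L(n, Y) = -8 + Y (L(n, Y) = -7 + (Y - 1*1) = -7 + (Y - 1) = -7 + (-1 + Y) = -8 + Y)
G(a, F) = -98/3 (G(a, F) = -28 + 4*(7/(-6)) = -28 + 4*(7*(-⅙)) = -28 + 4*(-7/6) = -28 - 14/3 = -98/3)
√(U(G(L(-1, 6), -5), (-5 + 4)*0) + 3180) = √(-98*(-5 + 4)*0/3 + 3180) = √(-(-98)*0/3 + 3180) = √(-98/3*0 + 3180) = √(0 + 3180) = √3180 = 2*√795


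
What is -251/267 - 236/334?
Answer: -73423/44589 ≈ -1.6467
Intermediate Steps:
-251/267 - 236/334 = -251*1/267 - 236*1/334 = -251/267 - 118/167 = -73423/44589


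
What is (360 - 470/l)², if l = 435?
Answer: 975063076/7569 ≈ 1.2882e+5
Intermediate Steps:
(360 - 470/l)² = (360 - 470/435)² = (360 - 470*1/435)² = (360 - 94/87)² = (31226/87)² = 975063076/7569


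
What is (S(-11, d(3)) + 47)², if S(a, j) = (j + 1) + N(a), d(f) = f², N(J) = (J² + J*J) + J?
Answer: 82944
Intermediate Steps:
N(J) = J + 2*J² (N(J) = (J² + J²) + J = 2*J² + J = J + 2*J²)
S(a, j) = 1 + j + a*(1 + 2*a) (S(a, j) = (j + 1) + a*(1 + 2*a) = (1 + j) + a*(1 + 2*a) = 1 + j + a*(1 + 2*a))
(S(-11, d(3)) + 47)² = ((1 + 3² - 11*(1 + 2*(-11))) + 47)² = ((1 + 9 - 11*(1 - 22)) + 47)² = ((1 + 9 - 11*(-21)) + 47)² = ((1 + 9 + 231) + 47)² = (241 + 47)² = 288² = 82944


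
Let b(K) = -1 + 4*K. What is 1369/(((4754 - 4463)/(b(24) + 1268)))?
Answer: 1865947/291 ≈ 6412.2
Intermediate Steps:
1369/(((4754 - 4463)/(b(24) + 1268))) = 1369/(((4754 - 4463)/((-1 + 4*24) + 1268))) = 1369/((291/((-1 + 96) + 1268))) = 1369/((291/(95 + 1268))) = 1369/((291/1363)) = 1369/((291*(1/1363))) = 1369/(291/1363) = 1369*(1363/291) = 1865947/291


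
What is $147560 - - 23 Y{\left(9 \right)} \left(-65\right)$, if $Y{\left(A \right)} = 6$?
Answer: $138590$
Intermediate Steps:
$147560 - - 23 Y{\left(9 \right)} \left(-65\right) = 147560 - \left(-23\right) 6 \left(-65\right) = 147560 - \left(-138\right) \left(-65\right) = 147560 - 8970 = 138590$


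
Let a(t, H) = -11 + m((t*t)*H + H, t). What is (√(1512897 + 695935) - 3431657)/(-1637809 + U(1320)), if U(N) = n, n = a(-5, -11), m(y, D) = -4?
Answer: 3431657/1637824 - √34513/204728 ≈ 2.0943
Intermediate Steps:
a(t, H) = -15 (a(t, H) = -11 - 4 = -15)
n = -15
U(N) = -15
(√(1512897 + 695935) - 3431657)/(-1637809 + U(1320)) = (√(1512897 + 695935) - 3431657)/(-1637809 - 15) = (√2208832 - 3431657)/(-1637824) = (8*√34513 - 3431657)*(-1/1637824) = (-3431657 + 8*√34513)*(-1/1637824) = 3431657/1637824 - √34513/204728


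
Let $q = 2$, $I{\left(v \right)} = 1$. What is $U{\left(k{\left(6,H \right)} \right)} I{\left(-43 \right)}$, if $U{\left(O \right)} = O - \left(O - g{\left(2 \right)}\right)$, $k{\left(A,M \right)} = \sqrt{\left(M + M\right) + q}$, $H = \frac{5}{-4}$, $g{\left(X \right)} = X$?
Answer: $2$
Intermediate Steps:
$H = - \frac{5}{4}$ ($H = 5 \left(- \frac{1}{4}\right) = - \frac{5}{4} \approx -1.25$)
$k{\left(A,M \right)} = \sqrt{2 + 2 M}$ ($k{\left(A,M \right)} = \sqrt{\left(M + M\right) + 2} = \sqrt{2 M + 2} = \sqrt{2 + 2 M}$)
$U{\left(O \right)} = 2$ ($U{\left(O \right)} = O - \left(-2 + O\right) = 2$)
$U{\left(k{\left(6,H \right)} \right)} I{\left(-43 \right)} = 2 \cdot 1 = 2$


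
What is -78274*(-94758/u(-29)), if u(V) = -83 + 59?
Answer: -618090641/2 ≈ -3.0905e+8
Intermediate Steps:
u(V) = -24
-78274*(-94758/u(-29)) = -78274/((-24/(-94758))) = -78274/((-24*(-1/94758))) = -78274/4/15793 = -78274*15793/4 = -618090641/2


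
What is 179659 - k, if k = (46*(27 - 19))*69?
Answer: 154267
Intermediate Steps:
k = 25392 (k = (46*8)*69 = 368*69 = 25392)
179659 - k = 179659 - 1*25392 = 179659 - 25392 = 154267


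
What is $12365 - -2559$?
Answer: $14924$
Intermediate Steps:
$12365 - -2559 = 12365 + 2559 = 14924$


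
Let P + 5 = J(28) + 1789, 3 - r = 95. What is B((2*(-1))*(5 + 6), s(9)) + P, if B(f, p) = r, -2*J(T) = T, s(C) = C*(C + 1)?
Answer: 1678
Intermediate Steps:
s(C) = C*(1 + C)
r = -92 (r = 3 - 1*95 = 3 - 95 = -92)
J(T) = -T/2
B(f, p) = -92
P = 1770 (P = -5 + (-½*28 + 1789) = -5 + (-14 + 1789) = -5 + 1775 = 1770)
B((2*(-1))*(5 + 6), s(9)) + P = -92 + 1770 = 1678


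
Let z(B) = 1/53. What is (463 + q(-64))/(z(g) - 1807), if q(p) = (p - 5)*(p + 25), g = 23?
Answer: -83581/47885 ≈ -1.7455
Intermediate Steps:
z(B) = 1/53
q(p) = (-5 + p)*(25 + p)
(463 + q(-64))/(z(g) - 1807) = (463 + (-125 + (-64)**2 + 20*(-64)))/(1/53 - 1807) = (463 + (-125 + 4096 - 1280))/(-95770/53) = (463 + 2691)*(-53/95770) = 3154*(-53/95770) = -83581/47885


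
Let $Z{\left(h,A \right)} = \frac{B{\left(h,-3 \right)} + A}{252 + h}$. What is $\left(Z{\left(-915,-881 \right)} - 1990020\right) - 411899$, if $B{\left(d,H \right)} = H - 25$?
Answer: $- \frac{530823796}{221} \approx -2.4019 \cdot 10^{6}$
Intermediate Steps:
$B{\left(d,H \right)} = -25 + H$
$Z{\left(h,A \right)} = \frac{-28 + A}{252 + h}$ ($Z{\left(h,A \right)} = \frac{\left(-25 - 3\right) + A}{252 + h} = \frac{-28 + A}{252 + h}$)
$\left(Z{\left(-915,-881 \right)} - 1990020\right) - 411899 = \left(\frac{-28 - 881}{252 - 915} - 1990020\right) - 411899 = \left(\frac{1}{-663} \left(-909\right) - 1990020\right) - 411899 = \left(\left(- \frac{1}{663}\right) \left(-909\right) - 1990020\right) - 411899 = \left(\frac{303}{221} - 1990020\right) - 411899 = - \frac{439794117}{221} - 411899 = - \frac{530823796}{221}$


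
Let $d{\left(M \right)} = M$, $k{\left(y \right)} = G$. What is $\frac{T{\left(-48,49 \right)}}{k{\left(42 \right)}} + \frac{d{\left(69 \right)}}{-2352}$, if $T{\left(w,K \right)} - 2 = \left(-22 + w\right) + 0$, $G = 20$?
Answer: $- \frac{13443}{3920} \approx -3.4293$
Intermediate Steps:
$k{\left(y \right)} = 20$
$T{\left(w,K \right)} = -20 + w$ ($T{\left(w,K \right)} = 2 + \left(\left(-22 + w\right) + 0\right) = 2 + \left(-22 + w\right) = -20 + w$)
$\frac{T{\left(-48,49 \right)}}{k{\left(42 \right)}} + \frac{d{\left(69 \right)}}{-2352} = \frac{-20 - 48}{20} + \frac{69}{-2352} = \left(-68\right) \frac{1}{20} + 69 \left(- \frac{1}{2352}\right) = - \frac{17}{5} - \frac{23}{784} = - \frac{13443}{3920}$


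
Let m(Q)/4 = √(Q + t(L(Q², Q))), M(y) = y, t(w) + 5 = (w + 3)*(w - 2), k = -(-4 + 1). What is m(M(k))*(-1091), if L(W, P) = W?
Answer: -4364*√82 ≈ -39518.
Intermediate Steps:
k = 3 (k = -1*(-3) = 3)
t(w) = -5 + (-2 + w)*(3 + w) (t(w) = -5 + (w + 3)*(w - 2) = -5 + (3 + w)*(-2 + w) = -5 + (-2 + w)*(3 + w))
m(Q) = 4*√(-11 + Q + Q² + Q⁴) (m(Q) = 4*√(Q + (-11 + Q² + (Q²)²)) = 4*√(Q + (-11 + Q² + Q⁴)) = 4*√(-11 + Q + Q² + Q⁴))
m(M(k))*(-1091) = (4*√(-11 + 3 + 3² + 3⁴))*(-1091) = (4*√(-11 + 3 + 9 + 81))*(-1091) = (4*√82)*(-1091) = -4364*√82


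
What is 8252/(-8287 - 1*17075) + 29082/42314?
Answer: 97100639/268291917 ≈ 0.36192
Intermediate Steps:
8252/(-8287 - 1*17075) + 29082/42314 = 8252/(-8287 - 17075) + 29082*(1/42314) = 8252/(-25362) + 14541/21157 = 8252*(-1/25362) + 14541/21157 = -4126/12681 + 14541/21157 = 97100639/268291917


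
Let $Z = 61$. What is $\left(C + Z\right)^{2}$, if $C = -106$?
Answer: $2025$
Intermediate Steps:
$\left(C + Z\right)^{2} = \left(-106 + 61\right)^{2} = \left(-45\right)^{2} = 2025$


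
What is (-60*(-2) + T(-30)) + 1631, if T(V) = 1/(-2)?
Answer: 3501/2 ≈ 1750.5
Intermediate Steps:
T(V) = -½
(-60*(-2) + T(-30)) + 1631 = (-60*(-2) - ½) + 1631 = (120 - ½) + 1631 = 239/2 + 1631 = 3501/2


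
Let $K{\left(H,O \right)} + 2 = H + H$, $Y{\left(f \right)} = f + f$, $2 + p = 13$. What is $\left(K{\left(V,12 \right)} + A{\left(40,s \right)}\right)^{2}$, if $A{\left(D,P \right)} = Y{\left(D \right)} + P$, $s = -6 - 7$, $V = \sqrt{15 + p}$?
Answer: $4329 + 260 \sqrt{26} \approx 5654.7$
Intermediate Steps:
$p = 11$ ($p = -2 + 13 = 11$)
$Y{\left(f \right)} = 2 f$
$V = \sqrt{26}$ ($V = \sqrt{15 + 11} = \sqrt{26} \approx 5.099$)
$s = -13$ ($s = -6 - 7 = -13$)
$A{\left(D,P \right)} = P + 2 D$ ($A{\left(D,P \right)} = 2 D + P = P + 2 D$)
$K{\left(H,O \right)} = -2 + 2 H$ ($K{\left(H,O \right)} = -2 + \left(H + H\right) = -2 + 2 H$)
$\left(K{\left(V,12 \right)} + A{\left(40,s \right)}\right)^{2} = \left(\left(-2 + 2 \sqrt{26}\right) + \left(-13 + 2 \cdot 40\right)\right)^{2} = \left(\left(-2 + 2 \sqrt{26}\right) + \left(-13 + 80\right)\right)^{2} = \left(\left(-2 + 2 \sqrt{26}\right) + 67\right)^{2} = \left(65 + 2 \sqrt{26}\right)^{2}$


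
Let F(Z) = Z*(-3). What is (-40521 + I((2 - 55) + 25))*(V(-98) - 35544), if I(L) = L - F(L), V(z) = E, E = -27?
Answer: 1445356443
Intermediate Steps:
F(Z) = -3*Z
V(z) = -27
I(L) = 4*L (I(L) = L - (-3)*L = L + 3*L = 4*L)
(-40521 + I((2 - 55) + 25))*(V(-98) - 35544) = (-40521 + 4*((2 - 55) + 25))*(-27 - 35544) = (-40521 + 4*(-53 + 25))*(-35571) = (-40521 + 4*(-28))*(-35571) = (-40521 - 112)*(-35571) = -40633*(-35571) = 1445356443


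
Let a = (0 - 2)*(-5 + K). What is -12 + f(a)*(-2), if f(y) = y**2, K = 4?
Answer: -20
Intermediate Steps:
a = 2 (a = (0 - 2)*(-5 + 4) = -2*(-1) = 2)
-12 + f(a)*(-2) = -12 + 2**2*(-2) = -12 + 4*(-2) = -12 - 8 = -20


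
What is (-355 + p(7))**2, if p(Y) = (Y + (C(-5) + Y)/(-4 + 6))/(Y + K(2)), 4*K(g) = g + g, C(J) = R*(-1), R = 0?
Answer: 32024281/256 ≈ 1.2509e+5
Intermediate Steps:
C(J) = 0 (C(J) = 0*(-1) = 0)
K(g) = g/2 (K(g) = (g + g)/4 = (2*g)/4 = g/2)
p(Y) = 3*Y/(2*(1 + Y)) (p(Y) = (Y + (0 + Y)/(-4 + 6))/(Y + (1/2)*2) = (Y + Y/2)/(Y + 1) = (Y + Y*(1/2))/(1 + Y) = (Y + Y/2)/(1 + Y) = (3*Y/2)/(1 + Y) = 3*Y/(2*(1 + Y)))
(-355 + p(7))**2 = (-355 + (3/2)*7/(1 + 7))**2 = (-355 + (3/2)*7/8)**2 = (-355 + (3/2)*7*(1/8))**2 = (-355 + 21/16)**2 = (-5659/16)**2 = 32024281/256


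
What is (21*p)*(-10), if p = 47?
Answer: -9870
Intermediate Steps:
(21*p)*(-10) = (21*47)*(-10) = 987*(-10) = -9870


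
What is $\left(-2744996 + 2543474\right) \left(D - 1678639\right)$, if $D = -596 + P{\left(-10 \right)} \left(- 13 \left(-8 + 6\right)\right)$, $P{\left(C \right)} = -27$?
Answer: $338544264114$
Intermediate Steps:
$D = -1298$ ($D = -596 - 27 \left(- 13 \left(-8 + 6\right)\right) = -596 - 27 \left(\left(-13\right) \left(-2\right)\right) = -596 - 702 = -1298$)
$\left(-2744996 + 2543474\right) \left(D - 1678639\right) = \left(-2744996 + 2543474\right) \left(-1298 - 1678639\right) = \left(-201522\right) \left(-1679937\right) = 338544264114$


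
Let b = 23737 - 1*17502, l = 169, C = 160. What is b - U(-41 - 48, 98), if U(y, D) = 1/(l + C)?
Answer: 2051314/329 ≈ 6235.0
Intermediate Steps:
U(y, D) = 1/329 (U(y, D) = 1/(169 + 160) = 1/329)
b = 6235 (b = 23737 - 17502 = 6235)
b - U(-41 - 48, 98) = 6235 - 1*1/329 = 6235 - 1/329 = 2051314/329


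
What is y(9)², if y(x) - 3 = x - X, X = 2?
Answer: 100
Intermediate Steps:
y(x) = 1 + x (y(x) = 3 + (x - 1*2) = 3 + (x - 2) = 3 + (-2 + x) = 1 + x)
y(9)² = (1 + 9)² = 10² = 100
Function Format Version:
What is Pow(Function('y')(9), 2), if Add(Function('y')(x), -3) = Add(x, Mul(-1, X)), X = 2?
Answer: 100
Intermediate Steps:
Function('y')(x) = Add(1, x) (Function('y')(x) = Add(3, Add(x, Mul(-1, 2))) = Add(3, Add(x, -2)) = Add(3, Add(-2, x)) = Add(1, x))
Pow(Function('y')(9), 2) = Pow(Add(1, 9), 2) = Pow(10, 2) = 100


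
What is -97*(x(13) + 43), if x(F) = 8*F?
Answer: -14259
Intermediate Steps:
-97*(x(13) + 43) = -97*(8*13 + 43) = -97*(104 + 43) = -97*147 = -14259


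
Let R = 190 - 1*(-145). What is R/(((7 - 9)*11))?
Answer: -335/22 ≈ -15.227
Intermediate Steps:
R = 335 (R = 190 + 145 = 335)
R/(((7 - 9)*11)) = 335/(((7 - 9)*11)) = 335/((-2*11)) = 335/(-22) = 335*(-1/22) = -335/22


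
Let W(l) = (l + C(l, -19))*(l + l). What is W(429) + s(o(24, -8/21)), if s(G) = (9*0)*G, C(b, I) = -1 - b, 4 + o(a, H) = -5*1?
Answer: -858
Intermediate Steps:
o(a, H) = -9 (o(a, H) = -4 - 5*1 = -4 - 5 = -9)
s(G) = 0 (s(G) = 0*G = 0)
W(l) = -2*l (W(l) = (l + (-1 - l))*(l + l) = -2*l)
W(429) + s(o(24, -8/21)) = -2*429 + 0 = -858 + 0 = -858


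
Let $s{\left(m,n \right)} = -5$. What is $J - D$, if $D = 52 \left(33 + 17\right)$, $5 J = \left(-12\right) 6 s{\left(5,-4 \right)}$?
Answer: $-2528$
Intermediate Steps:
$J = 72$ ($J = \frac{\left(-12\right) 6 \left(-5\right)}{5} = \frac{\left(-72\right) \left(-5\right)}{5} = \frac{1}{5} \cdot 360 = 72$)
$D = 2600$ ($D = 52 \cdot 50 = 2600$)
$J - D = 72 - 2600 = -2528$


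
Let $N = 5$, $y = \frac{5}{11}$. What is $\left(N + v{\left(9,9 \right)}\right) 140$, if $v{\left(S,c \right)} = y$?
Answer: $\frac{8400}{11} \approx 763.64$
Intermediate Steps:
$y = \frac{5}{11}$ ($y = 5 \cdot \frac{1}{11} = \frac{5}{11} \approx 0.45455$)
$v{\left(S,c \right)} = \frac{5}{11}$
$\left(N + v{\left(9,9 \right)}\right) 140 = \left(5 + \frac{5}{11}\right) 140 = \frac{60}{11} \cdot 140 = \frac{8400}{11}$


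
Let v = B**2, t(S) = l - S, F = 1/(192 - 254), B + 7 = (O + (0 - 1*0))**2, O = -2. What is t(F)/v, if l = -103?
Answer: -6385/558 ≈ -11.443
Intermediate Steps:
B = -3 (B = -7 + (-2 + (0 - 1*0))**2 = -7 + (-2 + (0 + 0))**2 = -7 + (-2 + 0)**2 = -7 + (-2)**2 = -7 + 4 = -3)
F = -1/62 (F = 1/(-62) = -1/62 ≈ -0.016129)
t(S) = -103 - S
v = 9 (v = (-3)**2 = 9)
t(F)/v = (-103 - 1*(-1/62))/9 = (-103 + 1/62)*(1/9) = -6385/62*1/9 = -6385/558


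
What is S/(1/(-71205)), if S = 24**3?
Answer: -984337920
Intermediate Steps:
S = 13824
S/(1/(-71205)) = 13824/(1/(-71205)) = 13824/(-1/71205) = 13824*(-71205) = -984337920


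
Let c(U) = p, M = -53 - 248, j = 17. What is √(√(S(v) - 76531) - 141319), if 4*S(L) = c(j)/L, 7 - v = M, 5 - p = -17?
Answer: √(-27698524 + 7*I*√60000290)/14 ≈ 0.36795 + 375.92*I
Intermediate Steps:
M = -301
p = 22 (p = 5 - 1*(-17) = 5 + 17 = 22)
c(U) = 22
v = 308 (v = 7 - 1*(-301) = 7 + 301 = 308)
S(L) = 11/(2*L) (S(L) = (22/L)/4 = 11/(2*L))
√(√(S(v) - 76531) - 141319) = √(√((11/2)/308 - 76531) - 141319) = √(√((11/2)*(1/308) - 76531) - 141319) = √(√(1/56 - 76531) - 141319) = √(√(-4285735/56) - 141319) = √(I*√60000290/28 - 141319) = √(-141319 + I*√60000290/28)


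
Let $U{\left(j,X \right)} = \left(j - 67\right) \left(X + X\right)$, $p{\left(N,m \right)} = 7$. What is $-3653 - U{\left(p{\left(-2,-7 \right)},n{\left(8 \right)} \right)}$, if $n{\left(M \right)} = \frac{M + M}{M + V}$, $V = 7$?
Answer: $-3525$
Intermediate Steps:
$n{\left(M \right)} = \frac{2 M}{7 + M}$ ($n{\left(M \right)} = \frac{M + M}{M + 7} = \frac{2 M}{7 + M}$)
$U{\left(j,X \right)} = 2 X \left(-67 + j\right)$ ($U{\left(j,X \right)} = \left(-67 + j\right) 2 X = 2 X \left(-67 + j\right)$)
$-3653 - U{\left(p{\left(-2,-7 \right)},n{\left(8 \right)} \right)} = -3653 - 2 \cdot 2 \cdot 8 \frac{1}{7 + 8} \left(-67 + 7\right) = -3653 - 2 \cdot 2 \cdot 8 \cdot \frac{1}{15} \left(-60\right) = -3653 - 2 \cdot \frac{16}{15} \left(-60\right) = -3653 - -128 = -3653 + 128 = -3525$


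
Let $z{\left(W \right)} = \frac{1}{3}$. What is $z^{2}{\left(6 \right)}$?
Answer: $\frac{1}{9} \approx 0.11111$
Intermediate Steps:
$z{\left(W \right)} = \frac{1}{3}$
$z^{2}{\left(6 \right)} = \left(\frac{1}{3}\right)^{2} = \frac{1}{9}$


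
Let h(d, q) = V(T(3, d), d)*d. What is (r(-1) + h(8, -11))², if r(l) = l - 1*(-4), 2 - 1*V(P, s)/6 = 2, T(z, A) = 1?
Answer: 9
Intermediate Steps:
V(P, s) = 0 (V(P, s) = 12 - 6*2 = 12 - 12 = 0)
h(d, q) = 0 (h(d, q) = 0*d = 0)
r(l) = 4 + l (r(l) = l + 4 = 4 + l)
(r(-1) + h(8, -11))² = ((4 - 1) + 0)² = (3 + 0)² = 3² = 9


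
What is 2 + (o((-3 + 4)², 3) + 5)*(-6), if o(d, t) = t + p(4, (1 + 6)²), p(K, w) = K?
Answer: -70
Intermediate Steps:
o(d, t) = 4 + t (o(d, t) = t + 4 = 4 + t)
2 + (o((-3 + 4)², 3) + 5)*(-6) = 2 + ((4 + 3) + 5)*(-6) = 2 + (7 + 5)*(-6) = 2 + 12*(-6) = 2 - 72 = -70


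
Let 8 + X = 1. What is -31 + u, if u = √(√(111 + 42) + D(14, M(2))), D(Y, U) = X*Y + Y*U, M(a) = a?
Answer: -31 + I*√(70 - 3*√17) ≈ -31.0 + 7.5915*I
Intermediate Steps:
X = -7 (X = -8 + 1 = -7)
D(Y, U) = -7*Y + U*Y (D(Y, U) = -7*Y + Y*U = -7*Y + U*Y)
u = √(-70 + 3*√17) (u = √(√(111 + 42) + 14*(-7 + 2)) = √(√153 + 14*(-5)) = √(3*√17 - 70) = √(-70 + 3*√17) ≈ 7.5915*I)
-31 + u = -31 + √(-70 + 3*√17)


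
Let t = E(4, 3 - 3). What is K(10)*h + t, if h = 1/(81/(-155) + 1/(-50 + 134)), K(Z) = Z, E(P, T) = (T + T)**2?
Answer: -130200/6649 ≈ -19.582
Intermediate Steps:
E(P, T) = 4*T**2 (E(P, T) = (2*T)**2 = 4*T**2)
t = 0 (t = 4*(3 - 3)**2 = 4*0**2 = 4*0 = 0)
h = -13020/6649 (h = 1/(81*(-1/155) + 1/84) = 1/(-81/155 + 1/84) = 1/(-6649/13020) = -13020/6649 ≈ -1.9582)
K(10)*h + t = 10*(-13020/6649) + 0 = -130200/6649 + 0 = -130200/6649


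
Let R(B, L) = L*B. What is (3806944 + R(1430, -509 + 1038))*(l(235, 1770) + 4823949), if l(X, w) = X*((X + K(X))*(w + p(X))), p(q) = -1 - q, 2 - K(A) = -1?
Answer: 413539173262566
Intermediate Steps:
K(A) = 3 (K(A) = 2 - 1*(-1) = 2 + 1 = 3)
R(B, L) = B*L
l(X, w) = X*(3 + X)*(-1 + w - X) (l(X, w) = X*((X + 3)*(w + (-1 - X))) = X*((3 + X)*(-1 + w - X)) = X*(3 + X)*(-1 + w - X))
(3806944 + R(1430, -509 + 1038))*(l(235, 1770) + 4823949) = (3806944 + 1430*(-509 + 1038))*(235*(-3 - 1*235² - 4*235 + 3*1770 + 235*1770) + 4823949) = (3806944 + 1430*529)*(235*(-3 - 1*55225 - 940 + 5310 + 415950) + 4823949) = (3806944 + 756470)*(235*(-3 - 55225 - 940 + 5310 + 415950) + 4823949) = 4563414*(235*365092 + 4823949) = 4563414*(85796620 + 4823949) = 4563414*90620569 = 413539173262566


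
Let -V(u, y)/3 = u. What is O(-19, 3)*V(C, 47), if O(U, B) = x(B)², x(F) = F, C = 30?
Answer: -810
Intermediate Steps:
V(u, y) = -3*u
O(U, B) = B²
O(-19, 3)*V(C, 47) = 3²*(-3*30) = 9*(-90) = -810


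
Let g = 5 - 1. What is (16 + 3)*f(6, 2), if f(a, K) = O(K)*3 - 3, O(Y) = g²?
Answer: 855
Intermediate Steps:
g = 4
O(Y) = 16 (O(Y) = 4² = 16)
f(a, K) = 45 (f(a, K) = 16*3 - 3 = 48 - 3 = 45)
(16 + 3)*f(6, 2) = (16 + 3)*45 = 19*45 = 855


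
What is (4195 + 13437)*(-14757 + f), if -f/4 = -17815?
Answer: 996260896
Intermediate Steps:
f = 71260 (f = -4*(-17815) = 71260)
(4195 + 13437)*(-14757 + f) = (4195 + 13437)*(-14757 + 71260) = 17632*56503 = 996260896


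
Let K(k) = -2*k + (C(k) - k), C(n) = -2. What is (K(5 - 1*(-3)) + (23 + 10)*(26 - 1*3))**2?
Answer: 537289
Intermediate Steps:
K(k) = -2 - 3*k (K(k) = -2*k + (-2 - k) = -2 - 3*k)
(K(5 - 1*(-3)) + (23 + 10)*(26 - 1*3))**2 = ((-2 - 3*(5 - 1*(-3))) + (23 + 10)*(26 - 1*3))**2 = ((-2 - 3*(5 + 3)) + 33*(26 - 3))**2 = ((-2 - 3*8) + 33*23)**2 = ((-2 - 24) + 759)**2 = (-26 + 759)**2 = 733**2 = 537289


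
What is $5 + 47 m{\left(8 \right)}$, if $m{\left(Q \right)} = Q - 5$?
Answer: $146$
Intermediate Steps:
$m{\left(Q \right)} = -5 + Q$ ($m{\left(Q \right)} = Q - 5 = -5 + Q$)
$5 + 47 m{\left(8 \right)} = 5 + 47 \left(-5 + 8\right) = 5 + 47 \cdot 3 = 5 + 141 = 146$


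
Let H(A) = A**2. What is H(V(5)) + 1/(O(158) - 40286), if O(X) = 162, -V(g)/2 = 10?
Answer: 16049599/40124 ≈ 400.00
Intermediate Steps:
V(g) = -20 (V(g) = -2*10 = -20)
H(V(5)) + 1/(O(158) - 40286) = (-20)**2 + 1/(162 - 40286) = 400 + 1/(-40124) = 400 - 1/40124 = 16049599/40124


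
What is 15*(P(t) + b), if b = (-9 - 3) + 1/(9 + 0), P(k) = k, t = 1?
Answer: -490/3 ≈ -163.33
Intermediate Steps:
b = -107/9 (b = -12 + 1/9 = -12 + ⅑ = -107/9 ≈ -11.889)
15*(P(t) + b) = 15*(1 - 107/9) = 15*(-98/9) = -490/3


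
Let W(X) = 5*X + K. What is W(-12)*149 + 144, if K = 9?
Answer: -7455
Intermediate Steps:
W(X) = 9 + 5*X (W(X) = 5*X + 9 = 9 + 5*X)
W(-12)*149 + 144 = (9 + 5*(-12))*149 + 144 = (9 - 60)*149 + 144 = -51*149 + 144 = -7599 + 144 = -7455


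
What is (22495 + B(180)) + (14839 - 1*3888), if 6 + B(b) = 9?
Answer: 33449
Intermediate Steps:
B(b) = 3 (B(b) = -6 + 9 = 3)
(22495 + B(180)) + (14839 - 1*3888) = (22495 + 3) + (14839 - 1*3888) = 22498 + (14839 - 3888) = 22498 + 10951 = 33449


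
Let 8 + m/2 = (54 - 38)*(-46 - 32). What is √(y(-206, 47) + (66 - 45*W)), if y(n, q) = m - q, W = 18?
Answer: 3*I*√367 ≈ 57.472*I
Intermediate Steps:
m = -2512 (m = -16 + 2*((54 - 38)*(-46 - 32)) = -16 + 2*(16*(-78)) = -16 + 2*(-1248) = -16 - 2496 = -2512)
y(n, q) = -2512 - q
√(y(-206, 47) + (66 - 45*W)) = √((-2512 - 1*47) + (66 - 45*18)) = √((-2512 - 47) + (66 - 810)) = √(-2559 - 744) = √(-3303) = 3*I*√367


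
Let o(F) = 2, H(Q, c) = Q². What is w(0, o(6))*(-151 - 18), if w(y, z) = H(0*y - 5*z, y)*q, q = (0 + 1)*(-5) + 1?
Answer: 67600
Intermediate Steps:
q = -4 (q = 1*(-5) + 1 = -5 + 1 = -4)
w(y, z) = -100*z² (w(y, z) = (0*y - 5*z)²*(-4) = (0 - 5*z)²*(-4) = (-5*z)²*(-4) = (25*z²)*(-4) = -100*z²)
w(0, o(6))*(-151 - 18) = (-100*2²)*(-151 - 18) = -100*4*(-169) = -400*(-169) = 67600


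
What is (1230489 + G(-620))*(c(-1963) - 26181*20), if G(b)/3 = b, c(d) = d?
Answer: -645746515707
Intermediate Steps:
G(b) = 3*b
(1230489 + G(-620))*(c(-1963) - 26181*20) = (1230489 + 3*(-620))*(-1963 - 26181*20) = (1230489 - 1860)*(-1963 - 523620) = 1228629*(-525583) = -645746515707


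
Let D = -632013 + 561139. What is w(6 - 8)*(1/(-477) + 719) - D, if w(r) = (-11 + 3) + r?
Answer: 30377278/477 ≈ 63684.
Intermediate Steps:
w(r) = -8 + r
D = -70874
w(6 - 8)*(1/(-477) + 719) - D = (-8 + (6 - 8))*(1/(-477) + 719) - 1*(-70874) = (-8 - 2)*(-1/477 + 719) + 70874 = -10*342962/477 + 70874 = -3429620/477 + 70874 = 30377278/477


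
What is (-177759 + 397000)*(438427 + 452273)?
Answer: 195277958700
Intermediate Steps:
(-177759 + 397000)*(438427 + 452273) = 219241*890700 = 195277958700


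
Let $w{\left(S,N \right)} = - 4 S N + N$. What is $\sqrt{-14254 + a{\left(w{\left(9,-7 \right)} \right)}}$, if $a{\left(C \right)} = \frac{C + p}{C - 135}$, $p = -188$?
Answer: $\frac{i \sqrt{172467130}}{110} \approx 119.39 i$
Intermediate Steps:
$w{\left(S,N \right)} = N - 4 N S$ ($w{\left(S,N \right)} = - 4 N S + N = N - 4 N S$)
$a{\left(C \right)} = \frac{-188 + C}{-135 + C}$ ($a{\left(C \right)} = \frac{C - 188}{C - 135} = \frac{-188 + C}{-135 + C}$)
$\sqrt{-14254 + a{\left(w{\left(9,-7 \right)} \right)}} = \sqrt{-14254 + \frac{-188 - 7 \left(1 - 36\right)}{-135 - 7 \left(1 - 36\right)}} = \sqrt{-14254 + \frac{-188 - -245}{-135 - -245}} = \sqrt{-14254 + \frac{-188 + 245}{-135 + 245}} = \sqrt{-14254 + \frac{1}{110} \cdot 57} = \sqrt{-14254 + \frac{57}{110}} = \sqrt{- \frac{1567883}{110}} = \frac{i \sqrt{172467130}}{110}$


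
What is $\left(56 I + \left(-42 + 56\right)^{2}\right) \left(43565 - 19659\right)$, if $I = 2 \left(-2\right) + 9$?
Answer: $11379256$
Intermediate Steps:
$I = 5$ ($I = -4 + 9 = 5$)
$\left(56 I + \left(-42 + 56\right)^{2}\right) \left(43565 - 19659\right) = \left(56 \cdot 5 + \left(-42 + 56\right)^{2}\right) \left(43565 - 19659\right) = \left(280 + 14^{2}\right) 23906 = \left(280 + 196\right) 23906 = 476 \cdot 23906 = 11379256$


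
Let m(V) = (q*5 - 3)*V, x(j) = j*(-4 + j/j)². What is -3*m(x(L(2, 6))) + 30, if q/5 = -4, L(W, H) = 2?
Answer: 5592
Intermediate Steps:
q = -20 (q = 5*(-4) = -20)
x(j) = 9*j (x(j) = j*(-4 + 1)² = j*(-3)² = j*9 = 9*j)
m(V) = -103*V (m(V) = (-20*5 - 3)*V = (-100 - 3)*V = -103*V)
-3*m(x(L(2, 6))) + 30 = -(-309)*9*2 + 30 = -(-309)*18 + 30 = -3*(-1854) + 30 = 5562 + 30 = 5592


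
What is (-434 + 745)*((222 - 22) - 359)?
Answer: -49449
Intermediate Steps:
(-434 + 745)*((222 - 22) - 359) = 311*(200 - 359) = 311*(-159) = -49449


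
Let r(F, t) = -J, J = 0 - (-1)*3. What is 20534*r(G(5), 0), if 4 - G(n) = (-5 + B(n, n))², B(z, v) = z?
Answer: -61602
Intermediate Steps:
J = 3 (J = 0 - 1*(-3) = 0 + 3 = 3)
G(n) = 4 - (-5 + n)²
r(F, t) = -3 (r(F, t) = -1*3 = -3)
20534*r(G(5), 0) = 20534*(-3) = -61602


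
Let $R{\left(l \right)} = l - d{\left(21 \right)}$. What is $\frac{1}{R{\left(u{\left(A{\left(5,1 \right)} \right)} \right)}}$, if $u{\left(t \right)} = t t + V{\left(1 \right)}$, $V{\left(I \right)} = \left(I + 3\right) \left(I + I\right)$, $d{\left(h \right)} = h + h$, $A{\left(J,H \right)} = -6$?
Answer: $\frac{1}{2} \approx 0.5$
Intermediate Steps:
$d{\left(h \right)} = 2 h$
$V{\left(I \right)} = 2 I \left(3 + I\right)$ ($V{\left(I \right)} = \left(3 + I\right) 2 I = 2 I \left(3 + I\right)$)
$u{\left(t \right)} = 8 + t^{2}$ ($u{\left(t \right)} = t t + 2 \cdot 1 \left(3 + 1\right) = t^{2} + 2 \cdot 1 \cdot 4 = t^{2} + 8 = 8 + t^{2}$)
$R{\left(l \right)} = -42 + l$ ($R{\left(l \right)} = l - 2 \cdot 21 = l - 42 = -42 + l$)
$\frac{1}{R{\left(u{\left(A{\left(5,1 \right)} \right)} \right)}} = \frac{1}{-42 + \left(8 + \left(-6\right)^{2}\right)} = \frac{1}{-42 + \left(8 + 36\right)} = \frac{1}{-42 + 44} = \frac{1}{2}$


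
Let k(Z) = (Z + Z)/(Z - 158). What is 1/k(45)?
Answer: -113/90 ≈ -1.2556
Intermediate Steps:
k(Z) = 2*Z/(-158 + Z) (k(Z) = (2*Z)/(-158 + Z) = 2*Z/(-158 + Z))
1/k(45) = 1/(2*45/(-158 + 45)) = 1/(2*45/(-113)) = 1/(2*45*(-1/113)) = 1/(-90/113) = -113/90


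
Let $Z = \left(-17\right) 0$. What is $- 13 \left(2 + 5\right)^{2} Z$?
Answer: $0$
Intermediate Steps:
$Z = 0$
$- 13 \left(2 + 5\right)^{2} Z = - 13 \left(2 + 5\right)^{2} \cdot 0 = - 13 \cdot 7^{2} \cdot 0 = \left(-13\right) 49 \cdot 0 = \left(-637\right) 0 = 0$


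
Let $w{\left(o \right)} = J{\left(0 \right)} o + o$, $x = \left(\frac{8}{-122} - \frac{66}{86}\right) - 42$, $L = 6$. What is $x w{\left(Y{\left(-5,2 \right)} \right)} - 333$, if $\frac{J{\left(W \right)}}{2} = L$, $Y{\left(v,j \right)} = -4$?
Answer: $\frac{4968793}{2623} \approx 1894.3$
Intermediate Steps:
$J{\left(W \right)} = 12$ ($J{\left(W \right)} = 2 \cdot 6 = 12$)
$x = - \frac{112351}{2623}$ ($x = \left(8 \left(- \frac{1}{122}\right) - \frac{33}{43}\right) - 42 = \left(- \frac{4}{61} - \frac{33}{43}\right) - 42 = - \frac{2185}{2623} - 42 = - \frac{112351}{2623} \approx -42.833$)
$w{\left(o \right)} = 13 o$ ($w{\left(o \right)} = 12 o + o = 13 o$)
$x w{\left(Y{\left(-5,2 \right)} \right)} - 333 = - \frac{112351 \cdot 13 \left(-4\right)}{2623} - 333 = \left(- \frac{112351}{2623}\right) \left(-52\right) - 333 = \frac{5842252}{2623} - 333 = \frac{4968793}{2623}$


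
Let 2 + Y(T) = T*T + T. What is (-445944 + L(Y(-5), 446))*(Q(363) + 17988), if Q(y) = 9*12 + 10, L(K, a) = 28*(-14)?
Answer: -8081359616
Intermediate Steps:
Y(T) = -2 + T + T² (Y(T) = -2 + (T*T + T) = -2 + (T² + T) = -2 + (T + T²) = -2 + T + T²)
L(K, a) = -392
Q(y) = 118 (Q(y) = 108 + 10 = 118)
(-445944 + L(Y(-5), 446))*(Q(363) + 17988) = (-445944 - 392)*(118 + 17988) = -446336*18106 = -8081359616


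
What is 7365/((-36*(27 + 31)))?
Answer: -2455/696 ≈ -3.5273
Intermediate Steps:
7365/((-36*(27 + 31))) = 7365/((-36*58)) = 7365/(-2088) = 7365*(-1/2088) = -2455/696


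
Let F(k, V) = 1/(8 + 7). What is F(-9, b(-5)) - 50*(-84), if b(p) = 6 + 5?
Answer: 63001/15 ≈ 4200.1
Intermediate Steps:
b(p) = 11
F(k, V) = 1/15
F(-9, b(-5)) - 50*(-84) = 1/15 - 50*(-84) = 1/15 + 4200 = 63001/15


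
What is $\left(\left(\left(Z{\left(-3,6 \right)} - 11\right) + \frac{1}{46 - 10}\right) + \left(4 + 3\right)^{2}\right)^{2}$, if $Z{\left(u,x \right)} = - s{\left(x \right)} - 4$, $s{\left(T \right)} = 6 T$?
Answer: $\frac{5041}{1296} \approx 3.8897$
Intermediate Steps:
$Z{\left(u,x \right)} = -4 - 6 x$ ($Z{\left(u,x \right)} = - 6 x - 4 = -4 - 6 x$)
$\left(\left(\left(Z{\left(-3,6 \right)} - 11\right) + \frac{1}{46 - 10}\right) + \left(4 + 3\right)^{2}\right)^{2} = \left(\left(\left(\left(-4 - 36\right) - 11\right) + \frac{1}{46 - 10}\right) + \left(4 + 3\right)^{2}\right)^{2} = \left(\left(\left(\left(-4 - 36\right) - 11\right) + \frac{1}{36}\right) + 7^{2}\right)^{2} = \left(\left(\left(-40 - 11\right) + \frac{1}{36}\right) + 49\right)^{2} = \left(\left(-51 + \frac{1}{36}\right) + 49\right)^{2} = \left(- \frac{1835}{36} + 49\right)^{2} = \left(- \frac{71}{36}\right)^{2} = \frac{5041}{1296}$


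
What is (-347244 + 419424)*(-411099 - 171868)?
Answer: -42078558060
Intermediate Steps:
(-347244 + 419424)*(-411099 - 171868) = 72180*(-582967) = -42078558060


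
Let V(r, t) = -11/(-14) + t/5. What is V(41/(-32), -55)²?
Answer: 20449/196 ≈ 104.33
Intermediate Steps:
V(r, t) = 11/14 + t/5 (V(r, t) = -11*(-1/14) + t*(⅕) = 11/14 + t/5)
V(41/(-32), -55)² = (11/14 + (⅕)*(-55))² = (11/14 - 11)² = (-143/14)² = 20449/196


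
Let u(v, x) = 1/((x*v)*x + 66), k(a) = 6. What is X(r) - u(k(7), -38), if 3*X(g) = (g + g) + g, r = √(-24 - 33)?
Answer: -1/8730 + I*√57 ≈ -0.00011455 + 7.5498*I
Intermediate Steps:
r = I*√57 (r = √(-57) = I*√57 ≈ 7.5498*I)
X(g) = g (X(g) = ((g + g) + g)/3 = (2*g + g)/3 = (3*g)/3 = g)
u(v, x) = 1/(66 + v*x²) (u(v, x) = 1/((v*x)*x + 66) = 1/(v*x² + 66) = 1/(66 + v*x²))
X(r) - u(k(7), -38) = I*√57 - 1/(66 + 6*(-38)²) = I*√57 - 1/(66 + 6*1444) = I*√57 - 1/(66 + 8664) = I*√57 - 1/8730 = -1/8730 + I*√57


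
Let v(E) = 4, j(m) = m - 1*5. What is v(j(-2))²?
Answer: 16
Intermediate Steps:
j(m) = -5 + m (j(m) = m - 5 = -5 + m)
v(j(-2))² = 4² = 16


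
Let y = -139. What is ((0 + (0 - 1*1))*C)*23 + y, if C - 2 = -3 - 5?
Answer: -1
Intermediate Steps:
C = -6 (C = 2 + (-3 - 5) = 2 - 8 = -6)
((0 + (0 - 1*1))*C)*23 + y = ((0 + (0 - 1*1))*(-6))*23 - 139 = ((0 + (0 - 1))*(-6))*23 - 139 = ((0 - 1)*(-6))*23 - 139 = -1*(-6)*23 - 139 = 6*23 - 139 = 138 - 139 = -1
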